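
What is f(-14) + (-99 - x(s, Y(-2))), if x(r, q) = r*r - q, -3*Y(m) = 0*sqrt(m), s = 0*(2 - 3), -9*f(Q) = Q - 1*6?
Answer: -871/9 ≈ -96.778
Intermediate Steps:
f(Q) = 2/3 - Q/9 (f(Q) = -(Q - 1*6)/9 = -(Q - 6)/9 = -(-6 + Q)/9 = 2/3 - Q/9)
s = 0 (s = 0*(-1) = 0)
Y(m) = 0 (Y(m) = -0*sqrt(m) = -1/3*0 = 0)
x(r, q) = r**2 - q
f(-14) + (-99 - x(s, Y(-2))) = (2/3 - 1/9*(-14)) + (-99 - (0**2 - 1*0)) = (2/3 + 14/9) + (-99 - (0 + 0)) = 20/9 + (-99 - 1*0) = 20/9 + (-99 + 0) = 20/9 - 99 = -871/9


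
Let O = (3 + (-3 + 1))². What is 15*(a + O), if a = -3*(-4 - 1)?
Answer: 240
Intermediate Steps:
a = 15 (a = -3*(-5) = 15)
O = 1 (O = (3 - 2)² = 1² = 1)
15*(a + O) = 15*(15 + 1) = 15*16 = 240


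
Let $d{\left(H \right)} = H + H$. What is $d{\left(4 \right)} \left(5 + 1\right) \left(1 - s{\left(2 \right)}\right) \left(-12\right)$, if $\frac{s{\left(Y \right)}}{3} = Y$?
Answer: $2880$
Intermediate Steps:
$d{\left(H \right)} = 2 H$
$s{\left(Y \right)} = 3 Y$
$d{\left(4 \right)} \left(5 + 1\right) \left(1 - s{\left(2 \right)}\right) \left(-12\right) = 2 \cdot 4 \left(5 + 1\right) \left(1 - 3 \cdot 2\right) \left(-12\right) = 8 \cdot 6 \left(1 - 6\right) \left(-12\right) = 48 \left(1 - 6\right) \left(-12\right) = 48 \left(-5\right) \left(-12\right) = \left(-240\right) \left(-12\right) = 2880$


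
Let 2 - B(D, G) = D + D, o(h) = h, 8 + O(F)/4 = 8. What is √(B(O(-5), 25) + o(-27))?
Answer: 5*I ≈ 5.0*I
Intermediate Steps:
O(F) = 0 (O(F) = -32 + 4*8 = -32 + 32 = 0)
B(D, G) = 2 - 2*D (B(D, G) = 2 - (D + D) = 2 - 2*D)
√(B(O(-5), 25) + o(-27)) = √((2 - 2*0) - 27) = √((2 + 0) - 27) = √(2 - 27) = √(-25) = 5*I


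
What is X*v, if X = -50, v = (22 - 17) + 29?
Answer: -1700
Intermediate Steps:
v = 34 (v = 5 + 29 = 34)
X*v = -50*34 = -1700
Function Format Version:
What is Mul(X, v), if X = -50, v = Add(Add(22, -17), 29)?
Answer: -1700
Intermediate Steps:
v = 34 (v = Add(5, 29) = 34)
Mul(X, v) = Mul(-50, 34) = -1700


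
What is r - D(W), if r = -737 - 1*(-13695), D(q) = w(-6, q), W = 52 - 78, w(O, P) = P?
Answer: 12984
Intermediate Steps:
W = -26
D(q) = q
r = 12958 (r = -737 + 13695 = 12958)
r - D(W) = 12958 - 1*(-26) = 12958 + 26 = 12984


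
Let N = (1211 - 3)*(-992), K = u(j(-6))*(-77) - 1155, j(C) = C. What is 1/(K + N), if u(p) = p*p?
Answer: -1/1202263 ≈ -8.3176e-7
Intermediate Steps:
u(p) = p²
K = -3927 (K = (-6)²*(-77) - 1155 = 36*(-77) - 1155 = -2772 - 1155 = -3927)
N = -1198336 (N = 1208*(-992) = -1198336)
1/(K + N) = 1/(-3927 - 1198336) = 1/(-1202263) = -1/1202263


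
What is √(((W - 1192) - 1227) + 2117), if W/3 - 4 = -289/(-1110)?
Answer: I*√39594070/370 ≈ 17.006*I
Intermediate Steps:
W = 4729/370 (W = 12 + 3*(-289/(-1110)) = 12 + 3*(-289*(-1/1110)) = 12 + 3*(289/1110) = 12 + 289/370 = 4729/370 ≈ 12.781)
√(((W - 1192) - 1227) + 2117) = √(((4729/370 - 1192) - 1227) + 2117) = √((-436311/370 - 1227) + 2117) = √(-890301/370 + 2117) = √(-107011/370) = I*√39594070/370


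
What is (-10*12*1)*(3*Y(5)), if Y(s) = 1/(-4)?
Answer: 90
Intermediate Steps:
Y(s) = -¼ (Y(s) = 1*(-¼) = -¼)
(-10*12*1)*(3*Y(5)) = (-10*12*1)*(3*(-¼)) = -120*1*(-¾) = -120*(-¾) = 90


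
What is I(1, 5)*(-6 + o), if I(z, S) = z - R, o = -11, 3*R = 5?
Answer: 34/3 ≈ 11.333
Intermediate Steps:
R = 5/3 (R = (⅓)*5 = 5/3 ≈ 1.6667)
I(z, S) = -5/3 + z (I(z, S) = z - 1*5/3 = z - 5/3 = -5/3 + z)
I(1, 5)*(-6 + o) = (-5/3 + 1)*(-6 - 11) = -⅔*(-17) = 34/3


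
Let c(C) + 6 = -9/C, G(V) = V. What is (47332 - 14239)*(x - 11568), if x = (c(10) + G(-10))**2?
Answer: -37336813227/100 ≈ -3.7337e+8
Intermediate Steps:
c(C) = -6 - 9/C
x = 28561/100 (x = ((-6 - 9/10) - 10)**2 = (-69/10 - 10)**2 = (-169/10)**2 = 28561/100 ≈ 285.61)
(47332 - 14239)*(x - 11568) = (47332 - 14239)*(28561/100 - 11568) = 33093*(-1128239/100) = -37336813227/100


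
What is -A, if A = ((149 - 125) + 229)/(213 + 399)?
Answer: -253/612 ≈ -0.41340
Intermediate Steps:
A = 253/612 (A = (24 + 229)/612 = 253*(1/612) = 253/612 ≈ 0.41340)
-A = -1*253/612 = -253/612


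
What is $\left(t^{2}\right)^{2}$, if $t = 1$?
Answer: $1$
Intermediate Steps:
$\left(t^{2}\right)^{2} = \left(1^{2}\right)^{2} = 1^{2} = 1$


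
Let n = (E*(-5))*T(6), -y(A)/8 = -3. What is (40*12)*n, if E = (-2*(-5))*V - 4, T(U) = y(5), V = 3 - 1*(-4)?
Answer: -3801600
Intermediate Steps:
V = 7 (V = 3 + 4 = 7)
y(A) = 24 (y(A) = -8*(-3) = 24)
T(U) = 24
E = 66 (E = -2*(-5)*7 - 4 = 10*7 - 4 = 70 - 4 = 66)
n = -7920 (n = (66*(-5))*24 = -330*24 = -7920)
(40*12)*n = (40*12)*(-7920) = 480*(-7920) = -3801600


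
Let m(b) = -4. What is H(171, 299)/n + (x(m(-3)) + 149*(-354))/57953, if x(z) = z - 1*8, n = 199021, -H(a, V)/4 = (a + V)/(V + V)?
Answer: -3139539501302/3448625339887 ≈ -0.91037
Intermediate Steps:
H(a, V) = -2*(V + a)/V (H(a, V) = -4*(a + V)/(V + V) = -4*(V + a)/(2*V) = -4*(V + a)*1/(2*V) = -2*(V + a)/V)
x(z) = -8 + z (x(z) = z - 8 = -8 + z)
H(171, 299)/n + (x(m(-3)) + 149*(-354))/57953 = (-2 - 2*171/299)/199021 + ((-8 - 4) + 149*(-354))/57953 = (-2 - 2*171*1/299)*(1/199021) + (-12 - 52746)*(1/57953) = (-2 - 342/299)*(1/199021) - 52758*1/57953 = -940/299*1/199021 - 52758/57953 = -940/59507279 - 52758/57953 = -3139539501302/3448625339887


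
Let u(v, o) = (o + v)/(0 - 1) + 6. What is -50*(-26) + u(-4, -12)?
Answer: 1322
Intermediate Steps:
u(v, o) = 6 - o - v (u(v, o) = (o + v)/(-1) + 6 = (o + v)*(-1) + 6 = (-o - v) + 6 = 6 - o - v)
-50*(-26) + u(-4, -12) = -50*(-26) + (6 - 1*(-12) - 1*(-4)) = 1300 + (6 + 12 + 4) = 1300 + 22 = 1322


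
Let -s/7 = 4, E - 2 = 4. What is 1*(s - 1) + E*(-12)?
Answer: -101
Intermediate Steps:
E = 6 (E = 2 + 4 = 6)
s = -28 (s = -7*4 = -28)
1*(s - 1) + E*(-12) = 1*(-28 - 1) + 6*(-12) = 1*(-29) - 72 = -29 - 72 = -101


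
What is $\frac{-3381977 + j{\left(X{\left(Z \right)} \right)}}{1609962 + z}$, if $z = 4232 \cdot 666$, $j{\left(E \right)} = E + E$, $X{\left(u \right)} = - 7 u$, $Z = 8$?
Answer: $- \frac{1127363}{1476158} \approx -0.76371$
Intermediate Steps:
$j{\left(E \right)} = 2 E$
$z = 2818512$
$\frac{-3381977 + j{\left(X{\left(Z \right)} \right)}}{1609962 + z} = \frac{-3381977 + 2 \left(\left(-7\right) 8\right)}{1609962 + 2818512} = \frac{-3381977 + 2 \left(-56\right)}{4428474} = \left(-3381977 - 112\right) \frac{1}{4428474} = \left(-3382089\right) \frac{1}{4428474} = - \frac{1127363}{1476158}$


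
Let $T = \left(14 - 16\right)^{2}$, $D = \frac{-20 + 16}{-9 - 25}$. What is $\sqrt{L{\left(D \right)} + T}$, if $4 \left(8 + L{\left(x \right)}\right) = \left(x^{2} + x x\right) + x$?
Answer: $\frac{i \sqrt{4582}}{34} \approx 1.9909 i$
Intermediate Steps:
$D = \frac{2}{17}$ ($D = - \frac{4}{-34} = \left(-4\right) \left(- \frac{1}{34}\right) = \frac{2}{17} \approx 0.11765$)
$T = 4$ ($T = \left(-2\right)^{2} = 4$)
$L{\left(x \right)} = -8 + \frac{x^{2}}{2} + \frac{x}{4}$ ($L{\left(x \right)} = -8 + \frac{\left(x^{2} + x x\right) + x}{4} = -8 + \frac{\left(x^{2} + x^{2}\right) + x}{4} = -8 + \frac{2 x^{2} + x}{4} = -8 + \frac{x + 2 x^{2}}{4} = -8 + \left(\frac{x^{2}}{2} + \frac{x}{4}\right) = -8 + \frac{x^{2}}{2} + \frac{x}{4}$)
$\sqrt{L{\left(D \right)} + T} = \sqrt{\left(-8 + \frac{\left(\frac{2}{17}\right)^{2}}{2} + \frac{1}{4} \cdot \frac{2}{17}\right) + 4} = \sqrt{\left(-8 + \frac{1}{2} \cdot \frac{4}{289} + \frac{1}{34}\right) + 4} = \sqrt{\left(-8 + \frac{2}{289} + \frac{1}{34}\right) + 4} = \sqrt{- \frac{4603}{578} + 4} = \sqrt{- \frac{2291}{578}} = \frac{i \sqrt{4582}}{34}$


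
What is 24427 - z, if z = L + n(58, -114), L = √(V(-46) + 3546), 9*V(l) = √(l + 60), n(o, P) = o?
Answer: 24369 - √(31914 + √14)/3 ≈ 24309.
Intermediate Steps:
V(l) = √(60 + l)/9 (V(l) = √(l + 60)/9 = √(60 + l)/9)
L = √(3546 + √14/9) (L = √(√(60 - 46)/9 + 3546) = √(√14/9 + 3546) = √(3546 + √14/9) ≈ 59.552)
z = 58 + √(31914 + √14)/3 (z = √(31914 + √14)/3 + 58 = 58 + √(31914 + √14)/3 ≈ 117.55)
24427 - z = 24427 - (58 + √(31914 + √14)/3) = 24427 + (-58 - √(31914 + √14)/3) = 24369 - √(31914 + √14)/3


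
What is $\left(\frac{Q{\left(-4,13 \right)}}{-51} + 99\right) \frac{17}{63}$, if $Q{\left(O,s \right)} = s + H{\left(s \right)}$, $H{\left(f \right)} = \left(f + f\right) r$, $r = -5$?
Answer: $\frac{82}{3} \approx 27.333$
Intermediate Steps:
$H{\left(f \right)} = - 10 f$ ($H{\left(f \right)} = \left(f + f\right) \left(-5\right) = 2 f \left(-5\right) = - 10 f$)
$Q{\left(O,s \right)} = - 9 s$ ($Q{\left(O,s \right)} = s - 10 s = - 9 s$)
$\left(\frac{Q{\left(-4,13 \right)}}{-51} + 99\right) \frac{17}{63} = \left(\frac{\left(-9\right) 13}{-51} + 99\right) \frac{17}{63} = \left(\left(-117\right) \left(- \frac{1}{51}\right) + 99\right) 17 \cdot \frac{1}{63} = \left(\frac{39}{17} + 99\right) \frac{17}{63} = \frac{1722}{17} \cdot \frac{17}{63} = \frac{82}{3}$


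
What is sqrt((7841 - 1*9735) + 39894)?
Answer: 20*sqrt(95) ≈ 194.94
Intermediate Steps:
sqrt((7841 - 1*9735) + 39894) = sqrt((7841 - 9735) + 39894) = sqrt(-1894 + 39894) = sqrt(38000) = 20*sqrt(95)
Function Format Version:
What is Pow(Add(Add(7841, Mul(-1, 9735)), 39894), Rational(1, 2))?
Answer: Mul(20, Pow(95, Rational(1, 2))) ≈ 194.94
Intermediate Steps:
Pow(Add(Add(7841, Mul(-1, 9735)), 39894), Rational(1, 2)) = Pow(Add(Add(7841, -9735), 39894), Rational(1, 2)) = Pow(Add(-1894, 39894), Rational(1, 2)) = Pow(38000, Rational(1, 2)) = Mul(20, Pow(95, Rational(1, 2)))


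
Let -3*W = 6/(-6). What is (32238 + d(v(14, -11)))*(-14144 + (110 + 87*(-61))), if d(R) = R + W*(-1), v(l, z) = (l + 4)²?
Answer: -629775195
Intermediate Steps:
v(l, z) = (4 + l)²
W = ⅓ (W = -2/(-6) = -2*(-1)/6 = -⅓*(-1) = ⅓ ≈ 0.33333)
d(R) = -⅓ + R (d(R) = R + (⅓)*(-1) = R - ⅓ = -⅓ + R)
(32238 + d(v(14, -11)))*(-14144 + (110 + 87*(-61))) = (32238 + (-⅓ + (4 + 14)²))*(-14144 + (110 + 87*(-61))) = (32238 + (-⅓ + 18²))*(-14144 + (110 - 5307)) = (32238 + (-⅓ + 324))*(-14144 - 5197) = (32238 + 971/3)*(-19341) = (97685/3)*(-19341) = -629775195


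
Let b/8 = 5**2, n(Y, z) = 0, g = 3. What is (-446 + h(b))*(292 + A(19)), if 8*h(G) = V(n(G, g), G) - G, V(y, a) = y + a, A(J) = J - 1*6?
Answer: -136030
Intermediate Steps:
A(J) = -6 + J (A(J) = J - 6 = -6 + J)
V(y, a) = a + y
b = 200 (b = 8*5**2 = 8*25 = 200)
h(G) = 0 (h(G) = ((G + 0) - G)/8 = (G - G)/8 = (1/8)*0 = 0)
(-446 + h(b))*(292 + A(19)) = (-446 + 0)*(292 + (-6 + 19)) = -446*(292 + 13) = -446*305 = -136030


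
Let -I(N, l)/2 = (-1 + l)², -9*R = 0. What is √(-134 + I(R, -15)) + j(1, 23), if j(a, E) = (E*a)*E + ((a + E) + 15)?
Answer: 568 + I*√646 ≈ 568.0 + 25.417*I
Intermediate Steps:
R = 0 (R = -⅑*0 = 0)
I(N, l) = -2*(-1 + l)²
j(a, E) = 15 + E + a + a*E² (j(a, E) = a*E² + ((E + a) + 15) = a*E² + (15 + E + a) = 15 + E + a + a*E²)
√(-134 + I(R, -15)) + j(1, 23) = √(-134 - 2*(-1 - 15)²) + (15 + 23 + 1 + 1*23²) = √(-134 - 2*(-16)²) + (15 + 23 + 1 + 1*529) = √(-134 - 2*256) + (15 + 23 + 1 + 529) = √(-134 - 512) + 568 = √(-646) + 568 = I*√646 + 568 = 568 + I*√646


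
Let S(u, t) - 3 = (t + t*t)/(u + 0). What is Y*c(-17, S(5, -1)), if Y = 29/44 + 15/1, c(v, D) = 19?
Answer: 13091/44 ≈ 297.52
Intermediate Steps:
S(u, t) = 3 + (t + t²)/u (S(u, t) = 3 + (t + t*t)/(u + 0) = 3 + (t + t²)/u)
Y = 689/44 (Y = 29*(1/44) + 15*1 = 29/44 + 15 = 689/44 ≈ 15.659)
Y*c(-17, S(5, -1)) = (689/44)*19 = 13091/44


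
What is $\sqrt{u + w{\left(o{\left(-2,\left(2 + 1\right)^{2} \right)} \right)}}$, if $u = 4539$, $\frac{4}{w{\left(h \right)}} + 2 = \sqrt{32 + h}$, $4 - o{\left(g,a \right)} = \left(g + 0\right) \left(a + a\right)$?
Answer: $\frac{\sqrt{-4537 + 13617 \sqrt{2}}}{\sqrt{-1 + 3 \sqrt{2}}} \approx 67.377$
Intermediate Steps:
$o{\left(g,a \right)} = 4 - 2 a g$ ($o{\left(g,a \right)} = 4 - \left(g + 0\right) \left(a + a\right) = 4 - g 2 a = 4 - 2 a g$)
$w{\left(h \right)} = \frac{4}{-2 + \sqrt{32 + h}}$
$\sqrt{u + w{\left(o{\left(-2,\left(2 + 1\right)^{2} \right)} \right)}} = \sqrt{4539 + \frac{4}{-2 + \sqrt{32 - \left(-4 + 2 \left(2 + 1\right)^{2} \left(-2\right)\right)}}} = \sqrt{4539 + \frac{4}{-2 + \sqrt{32 - \left(-4 + 2 \cdot 3^{2} \left(-2\right)\right)}}} = \sqrt{4539 + \frac{4}{-2 + \sqrt{32 - \left(-4 + 18 \left(-2\right)\right)}}} = \sqrt{4539 + \frac{4}{-2 + \sqrt{32 + \left(4 + 36\right)}}} = \sqrt{4539 + \frac{4}{-2 + \sqrt{32 + 40}}} = \sqrt{4539 + \frac{4}{-2 + \sqrt{72}}} = \sqrt{4539 + \frac{4}{-2 + 6 \sqrt{2}}}$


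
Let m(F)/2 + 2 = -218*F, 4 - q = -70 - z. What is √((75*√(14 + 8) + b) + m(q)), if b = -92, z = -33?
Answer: √(-17972 + 75*√22) ≈ 132.74*I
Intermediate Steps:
q = 41 (q = 4 - (-70 - 1*(-33)) = 4 - (-70 + 33) = 4 - 1*(-37) = 4 + 37 = 41)
m(F) = -4 - 436*F (m(F) = -4 + 2*(-218*F) = -4 - 436*F)
√((75*√(14 + 8) + b) + m(q)) = √((75*√(14 + 8) - 92) + (-4 - 436*41)) = √((75*√22 - 92) + (-4 - 17876)) = √((-92 + 75*√22) - 17880) = √(-17972 + 75*√22)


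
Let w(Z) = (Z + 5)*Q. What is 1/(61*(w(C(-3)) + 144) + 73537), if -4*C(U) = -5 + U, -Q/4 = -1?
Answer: 1/84029 ≈ 1.1901e-5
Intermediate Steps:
Q = 4 (Q = -4*(-1) = 4)
C(U) = 5/4 - U/4 (C(U) = -(-5 + U)/4 = 5/4 - U/4)
w(Z) = 20 + 4*Z (w(Z) = (Z + 5)*4 = (5 + Z)*4 = 20 + 4*Z)
1/(61*(w(C(-3)) + 144) + 73537) = 1/(61*((20 + 4*(5/4 - ¼*(-3))) + 144) + 73537) = 1/(61*((20 + 4*(5/4 + ¾)) + 144) + 73537) = 1/(61*((20 + 4*2) + 144) + 73537) = 1/(61*((20 + 8) + 144) + 73537) = 1/(61*(28 + 144) + 73537) = 1/(61*172 + 73537) = 1/(10492 + 73537) = 1/84029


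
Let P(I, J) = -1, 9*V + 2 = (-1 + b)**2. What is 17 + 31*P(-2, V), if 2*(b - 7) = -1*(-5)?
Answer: -14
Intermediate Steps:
b = 19/2 (b = 7 + (-1*(-5))/2 = 7 + (1/2)*5 = 7 + 5/2 = 19/2 ≈ 9.5000)
V = 281/36 (V = -2/9 + (-1 + 19/2)**2/9 = -2/9 + (17/2)**2/9 = -2/9 + (1/9)*(289/4) = -2/9 + 289/36 = 281/36 ≈ 7.8056)
17 + 31*P(-2, V) = 17 + 31*(-1) = 17 - 31 = -14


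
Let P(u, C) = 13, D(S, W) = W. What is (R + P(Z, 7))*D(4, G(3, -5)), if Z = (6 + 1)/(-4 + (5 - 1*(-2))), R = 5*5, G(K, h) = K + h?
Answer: -76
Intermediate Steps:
R = 25
Z = 7/3 (Z = 7/(-4 + (5 + 2)) = 7/(-4 + 7) = 7/3 ≈ 2.3333)
(R + P(Z, 7))*D(4, G(3, -5)) = (25 + 13)*(3 - 5) = 38*(-2) = -76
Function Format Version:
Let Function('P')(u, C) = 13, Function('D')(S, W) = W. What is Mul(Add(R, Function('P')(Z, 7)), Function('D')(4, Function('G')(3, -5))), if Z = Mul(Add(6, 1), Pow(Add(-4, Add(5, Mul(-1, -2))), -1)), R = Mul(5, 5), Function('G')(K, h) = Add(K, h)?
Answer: -76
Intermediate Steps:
R = 25
Z = Rational(7, 3) (Z = Mul(7, Pow(Add(-4, Add(5, 2)), -1)) = Mul(7, Pow(Add(-4, 7), -1)) = Mul(7, Pow(3, -1)) = Mul(7, Rational(1, 3)) = Rational(7, 3) ≈ 2.3333)
Mul(Add(R, Function('P')(Z, 7)), Function('D')(4, Function('G')(3, -5))) = Mul(Add(25, 13), Add(3, -5)) = Mul(38, -2) = -76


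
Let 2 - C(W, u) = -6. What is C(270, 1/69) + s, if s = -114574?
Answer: -114566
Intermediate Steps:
C(W, u) = 8 (C(W, u) = 2 - 1*(-6) = 2 + 6 = 8)
C(270, 1/69) + s = 8 - 114574 = -114566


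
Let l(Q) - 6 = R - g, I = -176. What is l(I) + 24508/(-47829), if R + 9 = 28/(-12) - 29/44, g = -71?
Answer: 135728531/2104476 ≈ 64.495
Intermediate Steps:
R = -1583/132 (R = -9 + (28/(-12) - 29/44) = -9 + (28*(-1/12) - 29*1/44) = -9 + (-7/3 - 29/44) = -9 - 395/132 = -1583/132 ≈ -11.992)
l(Q) = 8581/132 (l(Q) = 6 + (-1583/132 - 1*(-71)) = 6 + (-1583/132 + 71) = 6 + 7789/132 = 8581/132)
l(I) + 24508/(-47829) = 8581/132 + 24508/(-47829) = 8581/132 + 24508*(-1/47829) = 8581/132 - 24508/47829 = 135728531/2104476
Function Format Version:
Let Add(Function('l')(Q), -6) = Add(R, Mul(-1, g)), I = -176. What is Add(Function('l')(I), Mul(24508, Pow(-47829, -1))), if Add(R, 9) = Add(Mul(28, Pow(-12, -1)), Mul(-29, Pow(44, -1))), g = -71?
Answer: Rational(135728531, 2104476) ≈ 64.495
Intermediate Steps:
R = Rational(-1583, 132) (R = Add(-9, Add(Mul(28, Pow(-12, -1)), Mul(-29, Pow(44, -1)))) = Add(-9, Add(Mul(28, Rational(-1, 12)), Mul(-29, Rational(1, 44)))) = Add(-9, Add(Rational(-7, 3), Rational(-29, 44))) = Add(-9, Rational(-395, 132)) = Rational(-1583, 132) ≈ -11.992)
Function('l')(Q) = Rational(8581, 132) (Function('l')(Q) = Add(6, Add(Rational(-1583, 132), Mul(-1, -71))) = Add(6, Add(Rational(-1583, 132), 71)) = Add(6, Rational(7789, 132)) = Rational(8581, 132))
Add(Function('l')(I), Mul(24508, Pow(-47829, -1))) = Add(Rational(8581, 132), Mul(24508, Pow(-47829, -1))) = Add(Rational(8581, 132), Mul(24508, Rational(-1, 47829))) = Add(Rational(8581, 132), Rational(-24508, 47829)) = Rational(135728531, 2104476)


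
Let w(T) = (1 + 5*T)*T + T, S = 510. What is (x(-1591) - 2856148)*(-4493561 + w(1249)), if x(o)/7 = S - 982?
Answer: -9461760819784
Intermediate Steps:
x(o) = -3304 (x(o) = 7*(510 - 982) = 7*(-472) = -3304)
w(T) = T + T*(1 + 5*T) (w(T) = T*(1 + 5*T) + T = T + T*(1 + 5*T))
(x(-1591) - 2856148)*(-4493561 + w(1249)) = (-3304 - 2856148)*(-4493561 + 1249*(2 + 5*1249)) = -2859452*(-4493561 + 1249*(2 + 6245)) = -2859452*(-4493561 + 1249*6247) = -2859452*(-4493561 + 7802503) = -2859452*3308942 = -9461760819784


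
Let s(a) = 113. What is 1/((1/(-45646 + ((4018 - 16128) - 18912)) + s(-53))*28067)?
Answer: 76668/243157977361 ≈ 3.1530e-7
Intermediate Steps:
1/((1/(-45646 + ((4018 - 16128) - 18912)) + s(-53))*28067) = 1/((1/(-45646 + ((4018 - 16128) - 18912)) + 113)*28067) = (1/28067)/(1/(-45646 + (-12110 - 18912)) + 113) = (1/28067)/(1/(-45646 - 31022) + 113) = (1/28067)/(1/(-76668) + 113) = (1/28067)/(-1/76668 + 113) = (1/28067)/(8663483/76668) = (76668/8663483)*(1/28067) = 76668/243157977361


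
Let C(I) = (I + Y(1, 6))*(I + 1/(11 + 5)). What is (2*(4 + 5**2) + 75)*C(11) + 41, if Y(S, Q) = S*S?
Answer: 70787/4 ≈ 17697.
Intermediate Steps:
Y(S, Q) = S**2
C(I) = (1 + I)*(1/16 + I) (C(I) = (I + 1**2)*(I + 1/(11 + 5)) = (I + 1)*(I + 1/16) = (1 + I)*(I + 1/16) = (1 + I)*(1/16 + I))
(2*(4 + 5**2) + 75)*C(11) + 41 = (2*(4 + 5**2) + 75)*(1/16 + 11**2 + (17/16)*11) + 41 = (2*(4 + 25) + 75)*(1/16 + 121 + 187/16) + 41 = (2*29 + 75)*(531/4) + 41 = (58 + 75)*(531/4) + 41 = 133*(531/4) + 41 = 70623/4 + 41 = 70787/4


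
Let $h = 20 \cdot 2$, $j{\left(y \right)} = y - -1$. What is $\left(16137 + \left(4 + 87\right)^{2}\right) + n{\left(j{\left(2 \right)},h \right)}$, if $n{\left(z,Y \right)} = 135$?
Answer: $24553$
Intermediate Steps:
$j{\left(y \right)} = 1 + y$ ($j{\left(y \right)} = y + 1 = 1 + y$)
$h = 40$
$\left(16137 + \left(4 + 87\right)^{2}\right) + n{\left(j{\left(2 \right)},h \right)} = \left(16137 + \left(4 + 87\right)^{2}\right) + 135 = \left(16137 + 91^{2}\right) + 135 = \left(16137 + 8281\right) + 135 = 24418 + 135 = 24553$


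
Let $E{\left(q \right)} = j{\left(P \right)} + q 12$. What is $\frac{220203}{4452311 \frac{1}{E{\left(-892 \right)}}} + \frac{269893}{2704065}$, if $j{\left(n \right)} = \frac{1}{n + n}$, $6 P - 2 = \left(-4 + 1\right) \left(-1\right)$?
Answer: $- \frac{98031774907376}{185220589911} \approx -529.27$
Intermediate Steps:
$P = \frac{5}{6}$ ($P = \frac{1}{3} + \frac{\left(-4 + 1\right) \left(-1\right)}{6} = \frac{1}{3} + \frac{\left(-3\right) \left(-1\right)}{6} = \frac{1}{3} + \frac{1}{6} \cdot 3 = \frac{1}{3} + \frac{1}{2} = \frac{5}{6} \approx 0.83333$)
$j{\left(n \right)} = \frac{1}{2 n}$
$E{\left(q \right)} = \frac{3}{5} + 12 q$ ($E{\left(q \right)} = \frac{1}{2 \cdot \frac{5}{6}} + q 12 = \frac{1}{2} \cdot \frac{6}{5} + 12 q = \frac{3}{5} + 12 q$)
$\frac{220203}{4452311 \frac{1}{E{\left(-892 \right)}}} + \frac{269893}{2704065} = \frac{220203}{4452311 \frac{1}{\frac{3}{5} + 12 \left(-892\right)}} + \frac{269893}{2704065} = \frac{220203}{4452311 \frac{1}{\frac{3}{5} - 10704}} + 269893 \cdot \frac{1}{2704065} = \frac{220203}{4452311 \frac{1}{- \frac{53517}{5}}} + \frac{20761}{208005} = \frac{220203}{4452311 \left(- \frac{5}{53517}\right)} + \frac{20761}{208005} = \frac{220203}{- \frac{22261555}{53517}} + \frac{20761}{208005} = 220203 \left(- \frac{53517}{22261555}\right) + \frac{20761}{208005} = - \frac{11784603951}{22261555} + \frac{20761}{208005} = - \frac{98031774907376}{185220589911}$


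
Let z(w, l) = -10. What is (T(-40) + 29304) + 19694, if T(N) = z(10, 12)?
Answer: 48988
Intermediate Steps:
T(N) = -10
(T(-40) + 29304) + 19694 = (-10 + 29304) + 19694 = 29294 + 19694 = 48988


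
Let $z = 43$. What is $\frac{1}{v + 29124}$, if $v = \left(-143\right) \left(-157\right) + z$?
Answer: $\frac{1}{51618} \approx 1.9373 \cdot 10^{-5}$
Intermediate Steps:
$v = 22494$ ($v = \left(-143\right) \left(-157\right) + 43 = 22451 + 43 = 22494$)
$\frac{1}{v + 29124} = \frac{1}{22494 + 29124} = \frac{1}{51618}$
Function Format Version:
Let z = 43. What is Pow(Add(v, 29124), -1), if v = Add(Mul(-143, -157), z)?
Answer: Rational(1, 51618) ≈ 1.9373e-5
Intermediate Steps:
v = 22494 (v = Add(Mul(-143, -157), 43) = Add(22451, 43) = 22494)
Pow(Add(v, 29124), -1) = Pow(Add(22494, 29124), -1) = Pow(51618, -1) = Rational(1, 51618)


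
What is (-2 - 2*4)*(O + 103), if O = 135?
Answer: -2380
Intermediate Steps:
(-2 - 2*4)*(O + 103) = (-2 - 2*4)*(135 + 103) = (-2 - 8)*238 = -10*238 = -2380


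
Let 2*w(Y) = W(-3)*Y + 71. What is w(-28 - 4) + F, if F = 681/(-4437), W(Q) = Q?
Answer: 246539/2958 ≈ 83.347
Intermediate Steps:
F = -227/1479 (F = 681*(-1/4437) = -227/1479 ≈ -0.15348)
w(Y) = 71/2 - 3*Y/2 (w(Y) = (-3*Y + 71)/2 = (71 - 3*Y)/2 = 71/2 - 3*Y/2)
w(-28 - 4) + F = (71/2 - 3*(-28 - 4)/2) - 227/1479 = (71/2 - 3/2*(-32)) - 227/1479 = (71/2 + 48) - 227/1479 = 167/2 - 227/1479 = 246539/2958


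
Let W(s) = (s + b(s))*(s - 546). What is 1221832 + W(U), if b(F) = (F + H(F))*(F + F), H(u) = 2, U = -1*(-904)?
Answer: 587966648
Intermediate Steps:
U = 904
b(F) = 2*F*(2 + F) (b(F) = (F + 2)*(F + F) = (2 + F)*(2*F) = 2*F*(2 + F))
W(s) = (-546 + s)*(s + 2*s*(2 + s)) (W(s) = (s + 2*s*(2 + s))*(s - 546) = (s + 2*s*(2 + s))*(-546 + s) = (-546 + s)*(s + 2*s*(2 + s)))
1221832 + W(U) = 1221832 + 904*(-2730 - 1087*904 + 2*904**2) = 1221832 + 904*(-2730 - 982648 + 2*817216) = 1221832 + 904*(-2730 - 982648 + 1634432) = 1221832 + 904*649054 = 1221832 + 586744816 = 587966648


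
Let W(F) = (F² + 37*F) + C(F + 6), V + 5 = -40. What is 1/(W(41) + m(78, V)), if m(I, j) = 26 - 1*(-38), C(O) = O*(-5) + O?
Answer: 1/3074 ≈ 0.00032531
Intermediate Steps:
V = -45 (V = -5 - 40 = -45)
C(O) = -4*O (C(O) = -5*O + O = -4*O)
m(I, j) = 64 (m(I, j) = 26 + 38 = 64)
W(F) = -24 + F² + 33*F (W(F) = (F² + 37*F) - 4*(F + 6) = (F² + 37*F) - 4*(6 + F) = (F² + 37*F) + (-24 - 4*F) = -24 + F² + 33*F)
1/(W(41) + m(78, V)) = 1/((-24 + 41² + 33*41) + 64) = 1/((-24 + 1681 + 1353) + 64) = 1/(3010 + 64) = 1/3074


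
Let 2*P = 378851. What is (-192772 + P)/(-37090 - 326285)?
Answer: 2231/242250 ≈ 0.0092095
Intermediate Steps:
P = 378851/2 (P = (½)*378851 = 378851/2 ≈ 1.8943e+5)
(-192772 + P)/(-37090 - 326285) = (-192772 + 378851/2)/(-37090 - 326285) = -6693/2/(-363375) = -6693/2*(-1/363375) = 2231/242250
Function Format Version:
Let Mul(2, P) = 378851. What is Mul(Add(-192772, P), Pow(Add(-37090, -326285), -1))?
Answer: Rational(2231, 242250) ≈ 0.0092095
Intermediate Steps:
P = Rational(378851, 2) (P = Mul(Rational(1, 2), 378851) = Rational(378851, 2) ≈ 1.8943e+5)
Mul(Add(-192772, P), Pow(Add(-37090, -326285), -1)) = Mul(Add(-192772, Rational(378851, 2)), Pow(Add(-37090, -326285), -1)) = Mul(Rational(-6693, 2), Pow(-363375, -1)) = Mul(Rational(-6693, 2), Rational(-1, 363375)) = Rational(2231, 242250)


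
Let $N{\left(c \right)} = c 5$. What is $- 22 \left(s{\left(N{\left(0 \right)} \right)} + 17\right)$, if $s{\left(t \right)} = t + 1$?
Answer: $-396$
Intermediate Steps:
$N{\left(c \right)} = 5 c$
$s{\left(t \right)} = 1 + t$
$- 22 \left(s{\left(N{\left(0 \right)} \right)} + 17\right) = - 22 \left(\left(1 + 5 \cdot 0\right) + 17\right) = - 22 \left(\left(1 + 0\right) + 17\right) = - 22 \left(1 + 17\right) = \left(-22\right) 18 = -396$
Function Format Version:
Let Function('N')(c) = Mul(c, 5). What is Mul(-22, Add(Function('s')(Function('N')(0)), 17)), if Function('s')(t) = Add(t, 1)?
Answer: -396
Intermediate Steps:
Function('N')(c) = Mul(5, c)
Function('s')(t) = Add(1, t)
Mul(-22, Add(Function('s')(Function('N')(0)), 17)) = Mul(-22, Add(Add(1, Mul(5, 0)), 17)) = Mul(-22, Add(Add(1, 0), 17)) = Mul(-22, Add(1, 17)) = Mul(-22, 18) = -396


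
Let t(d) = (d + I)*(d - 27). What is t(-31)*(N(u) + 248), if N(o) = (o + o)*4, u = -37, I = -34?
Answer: -180960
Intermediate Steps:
t(d) = (-34 + d)*(-27 + d) (t(d) = (d - 34)*(d - 27) = (-34 + d)*(-27 + d))
N(o) = 8*o (N(o) = (2*o)*4 = 8*o)
t(-31)*(N(u) + 248) = (918 + (-31)² - 61*(-31))*(8*(-37) + 248) = (918 + 961 + 1891)*(-296 + 248) = 3770*(-48) = -180960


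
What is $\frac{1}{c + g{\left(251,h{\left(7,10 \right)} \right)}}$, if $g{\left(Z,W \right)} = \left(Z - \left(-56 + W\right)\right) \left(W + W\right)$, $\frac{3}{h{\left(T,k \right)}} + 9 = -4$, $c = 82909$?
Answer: $\frac{169}{13987657} \approx 1.2082 \cdot 10^{-5}$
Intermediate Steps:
$h{\left(T,k \right)} = - \frac{3}{13}$ ($h{\left(T,k \right)} = \frac{3}{-9 - 4} = \frac{3}{-13} = 3 \left(- \frac{1}{13}\right) = - \frac{3}{13}$)
$g{\left(Z,W \right)} = 2 W \left(56 + Z - W\right)$ ($g{\left(Z,W \right)} = \left(56 + Z - W\right) 2 W = 2 W \left(56 + Z - W\right)$)
$\frac{1}{c + g{\left(251,h{\left(7,10 \right)} \right)}} = \frac{1}{82909 + 2 \left(- \frac{3}{13}\right) \left(56 + 251 - - \frac{3}{13}\right)} = \frac{1}{82909 + 2 \left(- \frac{3}{13}\right) \left(56 + 251 + \frac{3}{13}\right)} = \frac{1}{82909 + 2 \left(- \frac{3}{13}\right) \frac{3994}{13}} = \frac{1}{82909 - \frac{23964}{169}} = \frac{1}{\frac{13987657}{169}} = \frac{169}{13987657}$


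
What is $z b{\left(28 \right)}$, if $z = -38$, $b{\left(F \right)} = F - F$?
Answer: $0$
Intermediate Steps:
$b{\left(F \right)} = 0$
$z b{\left(28 \right)} = \left(-38\right) 0 = 0$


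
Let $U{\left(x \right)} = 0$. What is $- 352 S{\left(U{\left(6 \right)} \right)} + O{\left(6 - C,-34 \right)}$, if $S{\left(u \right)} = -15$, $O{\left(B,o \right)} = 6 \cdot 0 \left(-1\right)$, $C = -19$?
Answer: $5280$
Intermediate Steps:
$O{\left(B,o \right)} = 0$ ($O{\left(B,o \right)} = 0 \left(-1\right) = 0$)
$- 352 S{\left(U{\left(6 \right)} \right)} + O{\left(6 - C,-34 \right)} = \left(-352\right) \left(-15\right) + 0 = 5280 + 0 = 5280$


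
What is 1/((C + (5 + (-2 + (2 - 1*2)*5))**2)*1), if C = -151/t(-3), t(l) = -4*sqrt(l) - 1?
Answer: (-I + 4*sqrt(3))/(4*(-40*I + 9*sqrt(3))) ≈ 0.020076 + 0.035477*I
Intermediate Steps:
t(l) = -1 - 4*sqrt(l)
C = -151/(-1 - 4*I*sqrt(3)) ≈ 3.0816 - 21.35*I
1/((C + (5 + (-2 + (2 - 1*2)*5))**2)*1) = 1/(((151/49 - 604*I*sqrt(3)/49) + (5 + (-2 + (2 - 1*2)*5))**2)*1) = 1/(((151/49 - 604*I*sqrt(3)/49) + (5 + (-2 + (2 - 2)*5))**2)*1) = 1/(((151/49 - 604*I*sqrt(3)/49) + (5 + (-2 + 0*5))**2)*1) = 1/(((151/49 - 604*I*sqrt(3)/49) + (5 + (-2 + 0))**2)*1) = 1/(((151/49 - 604*I*sqrt(3)/49) + (5 - 2)**2)*1) = 1/(((151/49 - 604*I*sqrt(3)/49) + 3**2)*1) = 1/(((151/49 - 604*I*sqrt(3)/49) + 9)*1) = 1/((592/49 - 604*I*sqrt(3)/49)*1) = 1/(592/49 - 604*I*sqrt(3)/49)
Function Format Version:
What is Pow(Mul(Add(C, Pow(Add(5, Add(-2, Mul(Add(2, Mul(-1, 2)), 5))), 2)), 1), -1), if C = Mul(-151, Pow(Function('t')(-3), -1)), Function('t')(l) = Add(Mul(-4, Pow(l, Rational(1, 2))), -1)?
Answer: Mul(Rational(1, 4), Pow(Add(Mul(-40, I), Mul(9, Pow(3, Rational(1, 2)))), -1), Add(Mul(-1, I), Mul(4, Pow(3, Rational(1, 2))))) ≈ Add(0.020076, Mul(0.035477, I))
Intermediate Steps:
Function('t')(l) = Add(-1, Mul(-4, Pow(l, Rational(1, 2))))
C = Mul(-151, Pow(Add(-1, Mul(-4, I, Pow(3, Rational(1, 2)))), -1)) (C = Mul(-151, Pow(Add(-1, Mul(-4, Pow(-3, Rational(1, 2)))), -1)) = Mul(-151, Pow(Add(-1, Mul(-4, Mul(I, Pow(3, Rational(1, 2))))), -1)) = Mul(-151, Pow(Add(-1, Mul(-4, I, Pow(3, Rational(1, 2)))), -1)) ≈ Add(3.0816, Mul(-21.350, I)))
Pow(Mul(Add(C, Pow(Add(5, Add(-2, Mul(Add(2, Mul(-1, 2)), 5))), 2)), 1), -1) = Pow(Mul(Add(Add(Rational(151, 49), Mul(Rational(-604, 49), I, Pow(3, Rational(1, 2)))), Pow(Add(5, Add(-2, Mul(Add(2, Mul(-1, 2)), 5))), 2)), 1), -1) = Pow(Mul(Add(Add(Rational(151, 49), Mul(Rational(-604, 49), I, Pow(3, Rational(1, 2)))), Pow(Add(5, Add(-2, Mul(Add(2, -2), 5))), 2)), 1), -1) = Pow(Mul(Add(Add(Rational(151, 49), Mul(Rational(-604, 49), I, Pow(3, Rational(1, 2)))), Pow(Add(5, Add(-2, Mul(0, 5))), 2)), 1), -1) = Pow(Mul(Add(Add(Rational(151, 49), Mul(Rational(-604, 49), I, Pow(3, Rational(1, 2)))), Pow(Add(5, Add(-2, 0)), 2)), 1), -1) = Pow(Mul(Add(Add(Rational(151, 49), Mul(Rational(-604, 49), I, Pow(3, Rational(1, 2)))), Pow(Add(5, -2), 2)), 1), -1) = Pow(Mul(Add(Add(Rational(151, 49), Mul(Rational(-604, 49), I, Pow(3, Rational(1, 2)))), Pow(3, 2)), 1), -1) = Pow(Mul(Add(Add(Rational(151, 49), Mul(Rational(-604, 49), I, Pow(3, Rational(1, 2)))), 9), 1), -1) = Pow(Mul(Add(Rational(592, 49), Mul(Rational(-604, 49), I, Pow(3, Rational(1, 2)))), 1), -1) = Pow(Add(Rational(592, 49), Mul(Rational(-604, 49), I, Pow(3, Rational(1, 2)))), -1)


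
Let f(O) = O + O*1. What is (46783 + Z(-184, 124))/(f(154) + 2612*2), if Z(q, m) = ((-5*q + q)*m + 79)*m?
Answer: 3791105/1844 ≈ 2055.9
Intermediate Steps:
Z(q, m) = m*(79 - 4*m*q) (Z(q, m) = ((-4*q)*m + 79)*m = (-4*m*q + 79)*m = (79 - 4*m*q)*m = m*(79 - 4*m*q))
f(O) = 2*O (f(O) = O + O = 2*O)
(46783 + Z(-184, 124))/(f(154) + 2612*2) = (46783 + 124*(79 - 4*124*(-184)))/(2*154 + 2612*2) = (46783 + 124*(79 + 91264))/(308 + 5224) = (46783 + 124*91343)/5532 = (46783 + 11326532)*(1/5532) = 11373315*(1/5532) = 3791105/1844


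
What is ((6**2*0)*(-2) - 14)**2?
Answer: 196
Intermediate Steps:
((6**2*0)*(-2) - 14)**2 = ((36*0)*(-2) - 14)**2 = (0*(-2) - 14)**2 = (0 - 14)**2 = (-14)**2 = 196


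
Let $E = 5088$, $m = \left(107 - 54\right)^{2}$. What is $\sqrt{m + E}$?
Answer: $\sqrt{7897} \approx 88.865$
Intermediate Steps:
$m = 2809$ ($m = 53^{2} = 2809$)
$\sqrt{m + E} = \sqrt{2809 + 5088} = \sqrt{7897}$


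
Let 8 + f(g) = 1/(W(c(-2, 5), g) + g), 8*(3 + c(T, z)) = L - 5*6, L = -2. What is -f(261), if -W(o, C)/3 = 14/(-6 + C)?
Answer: 177283/22171 ≈ 7.9962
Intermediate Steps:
c(T, z) = -7 (c(T, z) = -3 + (-2 - 5*6)/8 = -3 + (-2 - 30)/8 = -3 + (⅛)*(-32) = -3 - 4 = -7)
W(o, C) = -42/(-6 + C)
f(g) = -8 + 1/(g - 42/(-6 + g)) (f(g) = -8 + 1/(-42/(-6 + g) + g) = -8 + 1/(g - 42/(-6 + g)))
-f(261) = -(336 - (-1 + 8*261)*(-6 + 261))/(-42 + 261*(-6 + 261)) = -(336 - 1*(-1 + 2088)*255)/(-42 + 261*255) = -(336 - 1*2087*255)/(-42 + 66555) = -(336 - 532185)/66513 = -(-531849)/66513 = -1*(-177283/22171) = 177283/22171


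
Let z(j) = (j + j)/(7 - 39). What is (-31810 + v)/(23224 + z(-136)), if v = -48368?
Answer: -160356/46465 ≈ -3.4511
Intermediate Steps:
z(j) = -j/16 (z(j) = (2*j)/(-32) = (2*j)*(-1/32) = -j/16)
(-31810 + v)/(23224 + z(-136)) = (-31810 - 48368)/(23224 - 1/16*(-136)) = -80178/(23224 + 17/2) = -80178/46465/2 = -80178*2/46465 = -160356/46465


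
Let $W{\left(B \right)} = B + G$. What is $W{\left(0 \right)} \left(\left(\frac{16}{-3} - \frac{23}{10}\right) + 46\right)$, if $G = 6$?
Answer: $\frac{1151}{5} \approx 230.2$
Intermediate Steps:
$W{\left(B \right)} = 6 + B$ ($W{\left(B \right)} = B + 6 = 6 + B$)
$W{\left(0 \right)} \left(\left(\frac{16}{-3} - \frac{23}{10}\right) + 46\right) = \left(6 + 0\right) \left(\left(\frac{16}{-3} - \frac{23}{10}\right) + 46\right) = 6 \left(\left(16 \left(- \frac{1}{3}\right) - \frac{23}{10}\right) + 46\right) = 6 \left(\left(- \frac{16}{3} - \frac{23}{10}\right) + 46\right) = 6 \left(- \frac{229}{30} + 46\right) = 6 \cdot \frac{1151}{30} = \frac{1151}{5}$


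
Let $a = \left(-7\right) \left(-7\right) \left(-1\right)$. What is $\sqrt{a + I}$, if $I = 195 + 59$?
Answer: $\sqrt{205} \approx 14.318$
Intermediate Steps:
$I = 254$
$a = -49$ ($a = 49 \left(-1\right) = -49$)
$\sqrt{a + I} = \sqrt{-49 + 254} = \sqrt{205}$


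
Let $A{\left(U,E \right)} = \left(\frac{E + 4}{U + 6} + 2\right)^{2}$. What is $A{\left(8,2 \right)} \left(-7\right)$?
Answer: $- \frac{289}{7} \approx -41.286$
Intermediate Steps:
$A{\left(U,E \right)} = \left(2 + \frac{4 + E}{6 + U}\right)^{2}$ ($A{\left(U,E \right)} = \left(\frac{4 + E}{6 + U} + 2\right)^{2} = \left(2 + \frac{4 + E}{6 + U}\right)^{2}$)
$A{\left(8,2 \right)} \left(-7\right) = \frac{\left(16 + 2 + 2 \cdot 8\right)^{2}}{\left(6 + 8\right)^{2}} \left(-7\right) = \frac{\left(16 + 2 + 16\right)^{2}}{196} \left(-7\right) = \frac{34^{2}}{196} \left(-7\right) = \frac{1}{196} \cdot 1156 \left(-7\right) = \frac{289}{49} \left(-7\right) = - \frac{289}{7}$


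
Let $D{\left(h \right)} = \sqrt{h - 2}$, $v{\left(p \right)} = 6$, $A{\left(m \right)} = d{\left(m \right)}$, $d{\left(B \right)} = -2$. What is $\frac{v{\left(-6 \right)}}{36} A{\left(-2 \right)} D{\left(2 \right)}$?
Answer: $0$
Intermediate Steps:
$A{\left(m \right)} = -2$
$D{\left(h \right)} = \sqrt{-2 + h}$
$\frac{v{\left(-6 \right)}}{36} A{\left(-2 \right)} D{\left(2 \right)} = \frac{6}{36} \left(-2\right) \sqrt{-2 + 2} = 6 \cdot \frac{1}{36} \left(-2\right) \sqrt{0} = \frac{1}{6} \left(-2\right) 0 = \left(- \frac{1}{3}\right) 0 = 0$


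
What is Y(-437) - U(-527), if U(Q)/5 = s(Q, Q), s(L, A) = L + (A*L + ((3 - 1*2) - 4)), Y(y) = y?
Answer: -1386432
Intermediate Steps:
s(L, A) = -3 + L + A*L (s(L, A) = L + (A*L + ((3 - 2) - 4)) = L + (A*L + (1 - 4)) = L + (A*L - 3) = L + (-3 + A*L) = -3 + L + A*L)
U(Q) = -15 + 5*Q + 5*Q² (U(Q) = 5*(-3 + Q + Q*Q) = 5*(-3 + Q + Q²) = -15 + 5*Q + 5*Q²)
Y(-437) - U(-527) = -437 - (-15 + 5*(-527) + 5*(-527)²) = -437 - (-15 - 2635 + 5*277729) = -437 - (-15 - 2635 + 1388645) = -437 - 1*1385995 = -437 - 1385995 = -1386432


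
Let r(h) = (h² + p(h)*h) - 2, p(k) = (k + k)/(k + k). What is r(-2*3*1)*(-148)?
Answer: -4144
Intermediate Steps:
p(k) = 1 (p(k) = (2*k)/((2*k)) = (2*k)*(1/(2*k)) = 1)
r(h) = -2 + h + h² (r(h) = (h² + 1*h) - 2 = (h² + h) - 2 = (h + h²) - 2 = -2 + h + h²)
r(-2*3*1)*(-148) = (-2 - 2*3*1 + (-2*3*1)²)*(-148) = (-2 - 6*1 + (-6*1)²)*(-148) = (-2 - 6 + (-6)²)*(-148) = (-2 - 6 + 36)*(-148) = 28*(-148) = -4144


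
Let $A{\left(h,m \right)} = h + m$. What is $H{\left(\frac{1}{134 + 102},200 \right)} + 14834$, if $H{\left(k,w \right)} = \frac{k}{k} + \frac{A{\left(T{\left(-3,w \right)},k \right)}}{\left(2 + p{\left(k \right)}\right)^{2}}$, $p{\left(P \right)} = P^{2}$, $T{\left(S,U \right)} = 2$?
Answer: $\frac{184084837894003}{12408400449} \approx 14836.0$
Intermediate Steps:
$H{\left(k,w \right)} = 1 + \frac{2 + k}{\left(2 + k^{2}\right)^{2}}$ ($H{\left(k,w \right)} = \frac{k}{k} + \frac{2 + k}{\left(2 + k^{2}\right)^{2}} = 1 + \frac{2 + k}{\left(2 + k^{2}\right)^{2}}$)
$H{\left(\frac{1}{134 + 102},200 \right)} + 14834 = \frac{2 + \frac{1}{134 + 102} + \left(2 + \left(\frac{1}{134 + 102}\right)^{2}\right)^{2}}{\left(2 + \left(\frac{1}{134 + 102}\right)^{2}\right)^{2}} + 14834 = \frac{2 + \frac{1}{236} + \left(2 + \left(\frac{1}{236}\right)^{2}\right)^{2}}{\left(2 + \left(\frac{1}{236}\right)^{2}\right)^{2}} + 14834 = \frac{2 + \frac{1}{236} + \left(2 + \frac{1}{55696}\right)^{2}}{\left(2 + \frac{1}{55696}\right)^{2}} + 14834 = \frac{2 + \frac{1}{236} + \left(\frac{111393}{55696}\right)^{2}}{\frac{12408400449}{3102044416}} + 14834 = \frac{3102044416 \left(2 + \frac{1}{236} + \frac{12408400449}{3102044416}\right)}{12408400449} + 14834 = \frac{3102044416}{12408400449} \cdot \frac{18625633537}{3102044416} + 14834 = \frac{18625633537}{12408400449} + 14834 = \frac{184084837894003}{12408400449}$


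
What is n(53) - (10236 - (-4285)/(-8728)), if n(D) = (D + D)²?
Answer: 8732285/8728 ≈ 1000.5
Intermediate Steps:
n(D) = 4*D² (n(D) = (2*D)² = 4*D²)
n(53) - (10236 - (-4285)/(-8728)) = 4*53² - (10236 - (-4285)/(-8728)) = 4*2809 - (10236 - (-4285)*(-1)/8728) = 11236 - (10236 - 1*4285/8728) = 11236 - (10236 - 4285/8728) = 11236 - 1*89335523/8728 = 11236 - 89335523/8728 = 8732285/8728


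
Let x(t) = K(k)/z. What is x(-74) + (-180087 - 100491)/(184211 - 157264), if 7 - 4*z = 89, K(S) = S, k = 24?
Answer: -12797154/1104827 ≈ -11.583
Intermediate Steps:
z = -41/2 (z = 7/4 - 1/4*89 = 7/4 - 89/4 = -41/2 ≈ -20.500)
x(t) = -48/41 (x(t) = 24/(-41/2) = 24*(-2/41) = -48/41)
x(-74) + (-180087 - 100491)/(184211 - 157264) = -48/41 + (-180087 - 100491)/(184211 - 157264) = -48/41 - 280578/26947 = -12797154/1104827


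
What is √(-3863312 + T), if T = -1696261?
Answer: I*√5559573 ≈ 2357.9*I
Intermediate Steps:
√(-3863312 + T) = √(-3863312 - 1696261) = √(-5559573) = I*√5559573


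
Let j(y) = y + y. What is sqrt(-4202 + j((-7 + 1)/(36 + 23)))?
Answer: I*sqrt(14627870)/59 ≈ 64.824*I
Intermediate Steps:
j(y) = 2*y
sqrt(-4202 + j((-7 + 1)/(36 + 23))) = sqrt(-4202 + 2*((-7 + 1)/(36 + 23))) = sqrt(-4202 + 2*(-6/59)) = sqrt(-4202 - 12/59) = sqrt(-247930/59) = I*sqrt(14627870)/59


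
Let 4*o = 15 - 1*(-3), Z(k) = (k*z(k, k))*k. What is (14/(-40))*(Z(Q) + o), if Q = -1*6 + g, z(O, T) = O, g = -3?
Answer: 10143/40 ≈ 253.57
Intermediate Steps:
Q = -9 (Q = -1*6 - 3 = -6 - 3 = -9)
Z(k) = k³ (Z(k) = (k*k)*k = k²*k = k³)
o = 9/2 (o = (15 - 1*(-3))/4 = (15 + 3)/4 = (¼)*18 = 9/2 ≈ 4.5000)
(14/(-40))*(Z(Q) + o) = (14/(-40))*((-9)³ + 9/2) = (14*(-1/40))*(-729 + 9/2) = -7/20*(-1449/2) = 10143/40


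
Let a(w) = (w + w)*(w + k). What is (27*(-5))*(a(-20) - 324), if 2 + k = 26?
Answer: 65340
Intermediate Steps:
k = 24 (k = -2 + 26 = 24)
a(w) = 2*w*(24 + w) (a(w) = (w + w)*(w + 24) = (2*w)*(24 + w) = 2*w*(24 + w))
(27*(-5))*(a(-20) - 324) = (27*(-5))*(2*(-20)*(24 - 20) - 324) = -135*(2*(-20)*4 - 324) = -135*(-160 - 324) = -135*(-484) = 65340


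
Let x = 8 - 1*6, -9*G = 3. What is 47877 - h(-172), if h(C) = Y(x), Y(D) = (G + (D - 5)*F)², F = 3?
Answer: 430109/9 ≈ 47790.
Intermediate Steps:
G = -⅓ (G = -⅑*3 = -⅓ ≈ -0.33333)
x = 2 (x = 8 - 6 = 2)
Y(D) = (-46/3 + 3*D)² (Y(D) = (-⅓ + (D - 5)*3)² = (-⅓ + (-5 + D)*3)² = (-⅓ + (-15 + 3*D))² = (-46/3 + 3*D)²)
h(C) = 784/9 (h(C) = (-46 + 9*2)²/9 = (-46 + 18)²/9 = (⅑)*(-28)² = (⅑)*784 = 784/9)
47877 - h(-172) = 47877 - 1*784/9 = 47877 - 784/9 = 430109/9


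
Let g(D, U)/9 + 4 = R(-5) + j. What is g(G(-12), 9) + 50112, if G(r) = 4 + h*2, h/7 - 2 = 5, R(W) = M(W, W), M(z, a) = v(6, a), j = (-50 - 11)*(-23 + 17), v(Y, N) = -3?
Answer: 53343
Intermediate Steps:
j = 366 (j = -61*(-6) = 366)
M(z, a) = -3
R(W) = -3
h = 49 (h = 14 + 7*5 = 14 + 35 = 49)
G(r) = 102 (G(r) = 4 + 49*2 = 4 + 98 = 102)
g(D, U) = 3231 (g(D, U) = -36 + 9*(-3 + 366) = -36 + 9*363 = -36 + 3267 = 3231)
g(G(-12), 9) + 50112 = 3231 + 50112 = 53343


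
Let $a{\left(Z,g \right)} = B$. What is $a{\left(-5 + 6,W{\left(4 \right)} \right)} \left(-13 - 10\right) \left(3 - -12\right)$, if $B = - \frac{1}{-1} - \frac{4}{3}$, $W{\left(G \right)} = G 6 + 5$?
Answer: $115$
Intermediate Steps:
$W{\left(G \right)} = 5 + 6 G$ ($W{\left(G \right)} = 6 G + 5 = 5 + 6 G$)
$B = - \frac{1}{3}$ ($B = \left(-1\right) \left(-1\right) - \frac{4}{3} = 1 - \frac{4}{3} = - \frac{1}{3} \approx -0.33333$)
$a{\left(Z,g \right)} = - \frac{1}{3}$
$a{\left(-5 + 6,W{\left(4 \right)} \right)} \left(-13 - 10\right) \left(3 - -12\right) = - \frac{-13 - 10}{3} \left(3 - -12\right) = \left(- \frac{1}{3}\right) \left(-23\right) \left(3 + 12\right) = \frac{23}{3} \cdot 15 = 115$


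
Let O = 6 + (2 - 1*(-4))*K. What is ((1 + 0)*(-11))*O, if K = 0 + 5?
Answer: -396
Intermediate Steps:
K = 5
O = 36 (O = 6 + (2 - 1*(-4))*5 = 6 + (2 + 4)*5 = 6 + 6*5 = 6 + 30 = 36)
((1 + 0)*(-11))*O = ((1 + 0)*(-11))*36 = (1*(-11))*36 = -11*36 = -396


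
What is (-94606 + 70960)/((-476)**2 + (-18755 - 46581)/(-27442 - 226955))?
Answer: -3007735731/28820160004 ≈ -0.10436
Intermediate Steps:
(-94606 + 70960)/((-476)**2 + (-18755 - 46581)/(-27442 - 226955)) = -23646/(226576 - 65336/(-254397)) = -23646/(226576 - 65336*(-1/254397)) = -23646/(226576 + 65336/254397) = -23646/57640320008/254397 = -23646*254397/57640320008 = -3007735731/28820160004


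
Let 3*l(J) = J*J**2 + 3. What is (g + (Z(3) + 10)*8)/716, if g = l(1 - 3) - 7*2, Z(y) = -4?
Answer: 97/2148 ≈ 0.045158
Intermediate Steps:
l(J) = 1 + J**3/3 (l(J) = (J*J**2 + 3)/3 = (J**3 + 3)/3 = (3 + J**3)/3 = 1 + J**3/3)
g = -47/3 (g = (1 + (1 - 3)**3/3) - 7*2 = (1 + (1/3)*(-2)**3) - 14 = (1 + (1/3)*(-8)) - 14 = (1 - 8/3) - 14 = -5/3 - 14 = -47/3 ≈ -15.667)
(g + (Z(3) + 10)*8)/716 = (-47/3 + (-4 + 10)*8)/716 = (-47/3 + 6*8)*(1/716) = (-47/3 + 48)*(1/716) = (97/3)*(1/716) = 97/2148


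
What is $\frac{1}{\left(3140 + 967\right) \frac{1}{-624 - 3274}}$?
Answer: $- \frac{3898}{4107} \approx -0.94911$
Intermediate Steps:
$\frac{1}{\left(3140 + 967\right) \frac{1}{-624 - 3274}} = \frac{1}{4107 \frac{1}{-3898}} = \frac{1}{4107 \left(- \frac{1}{3898}\right)} = \frac{1}{- \frac{4107}{3898}} = - \frac{3898}{4107}$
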